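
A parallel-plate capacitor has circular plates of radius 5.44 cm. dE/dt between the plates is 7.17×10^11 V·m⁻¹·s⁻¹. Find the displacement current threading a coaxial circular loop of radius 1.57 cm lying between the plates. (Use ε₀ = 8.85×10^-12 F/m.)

Total displacement current: I_d = ε₀(πR²)(dE/dt) = (8.85×10^-12)(9.297×10^-3)(7.17×10^11) = 0.05899 A.
The field is uniform, so I_d,enc = I_d (r/R)² = (0.05899)(1.57/5.44)² = 4.91×10^-3 A.

4.91×10^-3 A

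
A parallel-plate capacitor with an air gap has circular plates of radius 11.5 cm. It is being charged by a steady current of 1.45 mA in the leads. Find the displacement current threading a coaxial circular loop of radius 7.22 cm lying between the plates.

No conduction current crosses the gap, so I_d there equals the 1.45×10^-3 A in the leads.
The field is uniform, so I_d,enc = I_d (r/R)² = (1.45×10^-3)(7.22/11.5)² = 5.72×10^-4 A.

5.72×10^-4 A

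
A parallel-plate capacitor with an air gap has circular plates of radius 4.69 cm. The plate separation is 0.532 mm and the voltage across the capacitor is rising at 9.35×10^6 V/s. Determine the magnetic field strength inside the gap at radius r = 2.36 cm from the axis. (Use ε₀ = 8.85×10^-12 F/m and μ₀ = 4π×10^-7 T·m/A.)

2.31×10^-9 T

With E = V/d, dE/dt = 1.758×10^10 V/(m·s) and πR² = 6.910×10^-3 m², giving I_d = ε₀ πR² dE/dt = 1.075×10^-3 A.
An Ampèrian loop of radius r encloses a fraction (r/R)² of I_d. Then B·2πr = μ₀ I_d (r/R)², giving B = μ₀ I_d r/(2πR²) = 2.31×10^-9 T.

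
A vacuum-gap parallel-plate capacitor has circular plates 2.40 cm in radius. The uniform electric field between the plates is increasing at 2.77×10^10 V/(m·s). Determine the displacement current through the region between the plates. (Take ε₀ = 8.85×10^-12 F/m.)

4.44×10^-4 A

With a uniform field, Φ_E = EA, so I_d = ε₀ A dE/dt = 4.44×10^-4 A.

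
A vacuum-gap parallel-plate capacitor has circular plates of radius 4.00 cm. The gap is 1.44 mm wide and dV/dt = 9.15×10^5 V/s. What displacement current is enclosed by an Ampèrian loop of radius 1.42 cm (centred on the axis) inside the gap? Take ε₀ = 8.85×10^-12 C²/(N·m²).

3.56×10^-6 A

dE/dt = (dV/dt)/d = 6.354×10^8 V/(m·s); I_d = ε₀(πR²)(dE/dt) = (8.85×10^-12)(5.027×10^-3)(6.354×10^8) = 2.827×10^-5 A.
The field is uniform, so I_d,enc = I_d (r/R)² = (2.827×10^-5)(1.42/4.00)² = 3.56×10^-6 A.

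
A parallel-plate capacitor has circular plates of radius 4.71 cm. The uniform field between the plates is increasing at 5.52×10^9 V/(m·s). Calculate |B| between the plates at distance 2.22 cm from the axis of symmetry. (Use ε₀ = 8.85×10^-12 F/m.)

Through the whole plate area (πR² = 6.969×10^-3 m²), I_d = ε₀ πR² dE/dt = 3.404×10^-4 A.
For r < R the Ampère–Maxwell law gives B(2πr) = μ₀ I_d (r²/R²), so B = μ₀ I_d r/(2πR²) = (4π×10^-7)(3.404×10^-4)(0.0222)/(2π·0.0471²) = 6.81×10^-10 T.

6.81×10^-10 T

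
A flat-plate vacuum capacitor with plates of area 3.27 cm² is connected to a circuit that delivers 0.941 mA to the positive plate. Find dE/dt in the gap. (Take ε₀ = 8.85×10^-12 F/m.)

3.25×10^11 V/(m·s)

The displacement current between the plates equals the conduction current, I_d = 0.941 mA.
Then dE/dt = I_d/(ε₀A) = 3.25×10^11 V/(m·s).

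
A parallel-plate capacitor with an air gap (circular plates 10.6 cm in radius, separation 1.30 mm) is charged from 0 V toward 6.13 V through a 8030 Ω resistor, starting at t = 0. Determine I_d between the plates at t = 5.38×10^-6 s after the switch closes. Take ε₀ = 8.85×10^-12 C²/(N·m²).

4.70×10^-5 A

C = ε₀A/d = (8.85×10^-12)(0.03530)/(1.30×10^-3) = 2.403×10^-10 F and τ = RC = 1.930×10^-6 s. I_d in the gap equals the RC charging current.
I_d(t) = (V₀/R) e^(−t/τ) = 7.634×10^-4 · e^(−2.788) = 4.70×10^-5 A.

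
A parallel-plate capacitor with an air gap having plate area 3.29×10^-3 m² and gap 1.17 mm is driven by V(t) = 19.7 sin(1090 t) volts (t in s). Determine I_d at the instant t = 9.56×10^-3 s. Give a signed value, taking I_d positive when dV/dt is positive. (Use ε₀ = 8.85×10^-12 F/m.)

-2.91×10^-7 A

dV/dt = (19.7)(1090)·cos(10.4204) = -1.168×10^4 V/s.
I_d = C dV/dt with C = ε₀A/d = (8.85×10^-12)(3.29×10^-3)/(1.17×10^-3) = 2.489×10^-11 F, so I_d = (2.489×10^-11)(-1.168×10^4) = -2.91×10^-7 A.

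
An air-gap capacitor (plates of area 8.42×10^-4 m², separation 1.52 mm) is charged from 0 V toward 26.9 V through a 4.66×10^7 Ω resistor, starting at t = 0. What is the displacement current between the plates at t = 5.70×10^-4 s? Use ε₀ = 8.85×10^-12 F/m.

4.76×10^-8 A

C = ε₀A/d = (8.85×10^-12)(8.42×10^-4)/(1.52×10^-3) = 4.902×10^-12 F and τ = RC = 2.284×10^-4 s. I_d in the gap equals the RC charging current.
I_d(t) = (V₀/R) e^(−t/τ) = 5.773×10^-7 · e^(−2.496) = 4.76×10^-8 A.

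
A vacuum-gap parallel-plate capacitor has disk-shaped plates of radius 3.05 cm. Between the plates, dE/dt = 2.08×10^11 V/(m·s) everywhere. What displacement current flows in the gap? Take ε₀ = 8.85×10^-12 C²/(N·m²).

5.38×10^-3 A

With a uniform field, Φ_E = EA, so I_d = ε₀ A dE/dt = 5.38×10^-3 A.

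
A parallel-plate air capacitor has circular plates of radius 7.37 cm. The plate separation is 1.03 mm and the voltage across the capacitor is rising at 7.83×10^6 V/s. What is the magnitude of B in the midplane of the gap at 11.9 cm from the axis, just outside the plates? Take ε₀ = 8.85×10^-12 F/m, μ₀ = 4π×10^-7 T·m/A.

1.93×10^-9 T

With E = V/d, dE/dt = 7.602×10^9 V/(m·s) and πR² = 0.01706 m², giving I_d = ε₀ πR² dE/dt = 1.148×10^-3 A.
For r ≥ R the full I_d is enclosed: B = μ₀ I_d/(2πr) = (4π×10^-7)(1.148×10^-3)/(2π·0.119) = 1.93×10^-9 T.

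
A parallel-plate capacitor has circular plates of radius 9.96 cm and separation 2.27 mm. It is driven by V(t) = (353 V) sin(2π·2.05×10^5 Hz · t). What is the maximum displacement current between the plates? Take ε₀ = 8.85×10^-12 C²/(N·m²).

C = ε₀A/d = (8.85×10^-12)(0.03117)/(2.27×10^-3) = 1.215×10^-10 F; ω = 2πf = 1.288×10^6 rad/s.
I_d = C dV/dt, so |I_d|_max = C V₀ ω = (1.215×10^-10)(353)(1.288×10^6) = 0.0552 A.

0.0552 A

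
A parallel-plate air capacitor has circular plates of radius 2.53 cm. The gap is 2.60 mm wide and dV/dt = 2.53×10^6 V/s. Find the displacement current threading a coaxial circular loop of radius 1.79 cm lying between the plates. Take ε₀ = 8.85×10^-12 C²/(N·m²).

I_d = C dV/dt with C = ε₀πR²/d = 6.845×10^-12 F, so I_d = (6.845×10^-12)(2.53×10^6) = 1.732×10^-5 A.
Through an area πr² the displacement current is I_d·(πr²/πR²) = I_d (r/R)² = 8.67×10^-6 A.

8.67×10^-6 A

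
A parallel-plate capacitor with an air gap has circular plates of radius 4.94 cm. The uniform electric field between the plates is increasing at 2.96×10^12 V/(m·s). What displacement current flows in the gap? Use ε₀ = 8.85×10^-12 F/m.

0.201 A

I_d = ε₀ A (dE/dt) = (8.85×10^-12)(7.667×10^-3 m²)(2.96×10^12) = 0.201 A.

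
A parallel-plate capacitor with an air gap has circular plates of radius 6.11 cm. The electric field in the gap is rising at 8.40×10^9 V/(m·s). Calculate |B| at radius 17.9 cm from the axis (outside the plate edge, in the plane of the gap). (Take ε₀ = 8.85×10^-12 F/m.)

9.74×10^-10 T

Through the whole plate area (πR² = 0.01173 m²), I_d = ε₀ πR² dE/dt = 8.720×10^-4 A.
With r > R the enclosed displacement current is the full I_d; B = μ₀ I_d / (2πr) = 9.74×10^-10 T.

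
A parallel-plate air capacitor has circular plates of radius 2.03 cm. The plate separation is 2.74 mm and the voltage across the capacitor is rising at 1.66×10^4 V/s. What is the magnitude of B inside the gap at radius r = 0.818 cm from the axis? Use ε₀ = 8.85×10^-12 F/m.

dE/dt = (dV/dt)/d = 6.058×10^6 V/(m·s); I_d = ε₀(πR²)(dE/dt) = (8.85×10^-12)(1.295×10^-3)(6.058×10^6) = 6.943×10^-8 A.
An Ampèrian loop of radius r encloses a fraction (r/R)² of I_d. Then B·2πr = μ₀ I_d (r/R)², giving B = μ₀ I_d r/(2πR²) = 2.76×10^-13 T.

2.76×10^-13 T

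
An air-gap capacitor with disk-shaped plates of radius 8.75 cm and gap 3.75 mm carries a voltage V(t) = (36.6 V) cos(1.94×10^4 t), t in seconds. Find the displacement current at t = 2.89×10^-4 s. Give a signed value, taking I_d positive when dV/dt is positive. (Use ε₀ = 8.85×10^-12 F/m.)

2.52×10^-5 A

C = ε₀A/d = (8.85×10^-12)(0.02405)/(3.75×10^-3) = 5.676×10^-11 F. dV/dt = V₀ω·−sin(ωt); at ωt = 5.6066 rad this factor is 0.6261.
I_d = C dV/dt = (5.676×10^-11)(36.6)(1.94×10^4)(0.6261) = 2.52×10^-5 A.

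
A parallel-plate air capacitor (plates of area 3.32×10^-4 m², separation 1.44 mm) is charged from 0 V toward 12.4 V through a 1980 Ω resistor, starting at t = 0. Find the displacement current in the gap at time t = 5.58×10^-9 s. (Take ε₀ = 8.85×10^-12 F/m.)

C = ε₀A/d = (8.85×10^-12)(3.32×10^-4)/(1.44×10^-3) = 2.040×10^-12 F, so τ = RC = 4.039×10^-9 s.
The conduction current is I(t) = (V₀/R) e^(−t/τ), and the displacement current between the plates equals it.
t/τ = 1.382; I_d = (12.4/1980) · e^(−1.382) = (6.263×10^-3)(0.2511) = 1.57×10^-3 A.

1.57×10^-3 A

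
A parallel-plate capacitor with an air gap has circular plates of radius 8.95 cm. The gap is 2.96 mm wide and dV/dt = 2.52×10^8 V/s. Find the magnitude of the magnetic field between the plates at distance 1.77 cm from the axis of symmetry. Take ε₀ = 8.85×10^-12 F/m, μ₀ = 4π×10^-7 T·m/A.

dE/dt = (dV/dt)/d = 8.514×10^10 V/(m·s); I_d = ε₀(πR²)(dE/dt) = (8.85×10^-12)(0.02516)(8.514×10^10) = 0.01896 A.
∮B·dl = μ₀ I_d,enc with I_d,enc = I_d r²/R² = 7.415×10^-4 A; so B = μ₀ I_d,enc/(2πr) = 8.38×10^-9 T.

8.38×10^-9 T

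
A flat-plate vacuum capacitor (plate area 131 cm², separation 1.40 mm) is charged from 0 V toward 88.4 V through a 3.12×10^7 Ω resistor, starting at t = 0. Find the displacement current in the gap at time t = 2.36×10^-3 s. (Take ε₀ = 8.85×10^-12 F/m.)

C = ε₀A/d = (8.85×10^-12)(0.0131)/(1.40×10^-3) = 8.281×10^-11 F, so τ = RC = 2.584×10^-3 s.
The conduction current is I(t) = (V₀/R) e^(−t/τ), and the displacement current between the plates equals it.
t/τ = 0.9133; I_d = (88.4/3.12×10^7) · e^(−0.9133) = (2.833×10^-6)(0.4012) = 1.14×10^-6 A.

1.14×10^-6 A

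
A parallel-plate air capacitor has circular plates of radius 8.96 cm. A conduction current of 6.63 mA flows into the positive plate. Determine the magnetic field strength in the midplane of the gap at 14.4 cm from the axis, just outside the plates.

By continuity the displacement current in the gap matches the conduction current: I_d = 6.63×10^-3 A.
For r ≥ R the full I_d is enclosed: B = μ₀ I_d/(2πr) = (4π×10^-7)(6.63×10^-3)/(2π·0.144) = 9.21×10^-9 T.

9.21×10^-9 T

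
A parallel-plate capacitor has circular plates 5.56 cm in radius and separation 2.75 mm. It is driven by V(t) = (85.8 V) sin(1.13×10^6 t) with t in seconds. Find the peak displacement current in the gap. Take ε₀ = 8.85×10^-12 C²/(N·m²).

The displacement current equals the conduction current C dV/dt, which peaks at C V₀ ω.
With C = ε₀A/d = (8.85×10^-12)(9.712×10^-3)/(2.75×10^-3) = 3.125×10^-11 F and ω = 1.13×10^6 rad/s, I_d,max = (3.125×10^-11)(85.8)(1.13×10^6) = 3.03×10^-3 A.

3.03×10^-3 A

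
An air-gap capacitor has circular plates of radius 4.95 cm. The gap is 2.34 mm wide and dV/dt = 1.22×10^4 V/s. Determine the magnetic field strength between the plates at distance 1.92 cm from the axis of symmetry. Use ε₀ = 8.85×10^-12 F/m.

dE/dt = (dV/dt)/d = 5.214×10^6 V/(m·s); I_d = ε₀(πR²)(dE/dt) = (8.85×10^-12)(7.698×10^-3)(5.214×10^6) = 3.552×10^-7 A.
An Ampèrian loop of radius r encloses a fraction (r/R)² of I_d. Then B·2πr = μ₀ I_d (r/R)², giving B = μ₀ I_d r/(2πR²) = 5.57×10^-13 T.

5.57×10^-13 T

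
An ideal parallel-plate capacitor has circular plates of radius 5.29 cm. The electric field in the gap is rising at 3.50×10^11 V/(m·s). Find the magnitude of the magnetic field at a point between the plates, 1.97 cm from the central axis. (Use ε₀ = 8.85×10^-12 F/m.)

3.83×10^-8 T

Total displacement current: I_d = ε₀(πR²)(dE/dt) = (8.85×10^-12)(8.791×10^-3)(3.50×10^11) = 0.02723 A.
An Ampèrian loop of radius r encloses a fraction (r/R)² of I_d. Then B·2πr = μ₀ I_d (r/R)², giving B = μ₀ I_d r/(2πR²) = 3.83×10^-8 T.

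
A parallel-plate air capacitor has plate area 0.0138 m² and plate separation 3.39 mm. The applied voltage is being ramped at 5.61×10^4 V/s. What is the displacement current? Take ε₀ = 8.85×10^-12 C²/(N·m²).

The field between the plates is E = V/d, so dE/dt = (5.61×10^4)/(3.39×10^-3 m) = 1.655×10^7 V/(m·s).
I_d = ε₀ A (dE/dt) = (8.85×10^-12)(0.0138)(1.655×10^7) = 2.02×10^-6 A.

2.02×10^-6 A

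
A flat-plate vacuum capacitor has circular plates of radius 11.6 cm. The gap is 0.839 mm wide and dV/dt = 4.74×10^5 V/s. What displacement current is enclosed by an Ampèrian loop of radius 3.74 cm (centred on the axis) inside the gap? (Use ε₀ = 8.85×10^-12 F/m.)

With E = V/d, dE/dt = 5.650×10^8 V/(m·s) and πR² = 0.04227 m², giving I_d = ε₀ πR² dE/dt = 2.114×10^-4 A.
Since J_d is uniform, the enclosed fraction is (r/R)² = 0.1040, giving I_d,enc = 2.20×10^-5 A.

2.20×10^-5 A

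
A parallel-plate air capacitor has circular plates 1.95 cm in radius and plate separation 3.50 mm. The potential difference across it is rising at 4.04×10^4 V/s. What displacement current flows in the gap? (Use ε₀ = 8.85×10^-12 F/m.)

1.22×10^-7 A

E = V/d so dE/dt = (dV/dt)/d = 1.154×10^7 V/(m·s), and I_d = ε₀ A dE/dt = (8.85×10^-12)(1.195×10^-3)(1.154×10^7) = 1.22×10^-7 A.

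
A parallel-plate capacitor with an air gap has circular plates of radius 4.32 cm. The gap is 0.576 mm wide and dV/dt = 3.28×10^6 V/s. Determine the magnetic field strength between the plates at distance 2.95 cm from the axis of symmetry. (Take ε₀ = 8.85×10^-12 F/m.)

I_d = C dV/dt with C = ε₀πR²/d = 9.008×10^-11 F, so I_d = (9.008×10^-11)(3.28×10^6) = 2.955×10^-4 A.
∮B·dl = μ₀ I_d,enc with I_d,enc = I_d r²/R² = 1.378×10^-4 A; so B = μ₀ I_d,enc/(2πr) = 9.34×10^-10 T.

9.34×10^-10 T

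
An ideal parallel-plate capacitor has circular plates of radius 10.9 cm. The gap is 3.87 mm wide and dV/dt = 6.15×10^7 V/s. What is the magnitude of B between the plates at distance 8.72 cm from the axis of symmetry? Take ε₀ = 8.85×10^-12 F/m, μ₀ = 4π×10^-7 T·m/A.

7.71×10^-9 T

dE/dt = (dV/dt)/d = 1.589×10^10 V/(m·s); I_d = ε₀(πR²)(dE/dt) = (8.85×10^-12)(0.03733)(1.589×10^10) = 5.250×10^-3 A.
For r < R the Ampère–Maxwell law gives B(2πr) = μ₀ I_d (r²/R²), so B = μ₀ I_d r/(2πR²) = (4π×10^-7)(5.250×10^-3)(0.0872)/(2π·0.109²) = 7.71×10^-9 T.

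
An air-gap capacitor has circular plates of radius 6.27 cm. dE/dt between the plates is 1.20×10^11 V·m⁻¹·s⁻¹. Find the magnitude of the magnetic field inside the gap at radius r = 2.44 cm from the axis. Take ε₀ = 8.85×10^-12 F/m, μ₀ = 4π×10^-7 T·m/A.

I_d = ε₀ dΦ_E/dt = ε₀ πR² (dE/dt) = (8.85×10^-12)(0.01235)(1.20×10^11) = 0.01312 A through the full plate area.
∮B·dl = μ₀ I_d,enc with I_d,enc = I_d r²/R² = 1.987×10^-3 A; so B = μ₀ I_d,enc/(2πr) = 1.63×10^-8 T.

1.63×10^-8 T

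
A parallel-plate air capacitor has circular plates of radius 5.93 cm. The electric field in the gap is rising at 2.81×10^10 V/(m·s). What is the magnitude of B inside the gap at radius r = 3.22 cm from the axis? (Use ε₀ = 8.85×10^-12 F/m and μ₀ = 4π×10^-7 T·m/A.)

5.03×10^-9 T

I_d = ε₀ dΦ_E/dt = ε₀ πR² (dE/dt) = (8.85×10^-12)(0.01105)(2.81×10^10) = 2.748×10^-3 A through the full plate area.
An Ampèrian loop of radius r encloses a fraction (r/R)² of I_d. Then B·2πr = μ₀ I_d (r/R)², giving B = μ₀ I_d r/(2πR²) = 5.03×10^-9 T.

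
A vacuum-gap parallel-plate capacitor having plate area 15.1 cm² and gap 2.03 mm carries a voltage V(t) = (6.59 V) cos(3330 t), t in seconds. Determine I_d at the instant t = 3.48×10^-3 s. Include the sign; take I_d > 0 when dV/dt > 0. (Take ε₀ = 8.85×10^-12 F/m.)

1.20×10^-7 A

dE/dt = (V₀ω/d)·−sin(ωt) with ωt = 11.5884 rad: (6.59)(3330)(0.8294)/(2.03×10^-3) = 8.966×10^6 V/(m·s).
I_d = ε₀ A dE/dt = (8.85×10^-12)(1.51×10^-3)(8.966×10^6) = 1.20×10^-7 A.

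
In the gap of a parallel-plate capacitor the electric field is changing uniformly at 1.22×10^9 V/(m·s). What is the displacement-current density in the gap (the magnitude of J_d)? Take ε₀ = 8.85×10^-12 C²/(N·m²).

0.0108 A/m²

J_d = ε₀ ∂E/∂t, so J_d = 0.0108 A/m².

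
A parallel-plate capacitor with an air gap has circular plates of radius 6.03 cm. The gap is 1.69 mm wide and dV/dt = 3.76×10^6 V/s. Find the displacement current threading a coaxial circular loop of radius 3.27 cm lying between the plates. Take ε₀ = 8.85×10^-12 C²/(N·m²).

dE/dt = (dV/dt)/d = 2.225×10^9 V/(m·s); I_d = ε₀(πR²)(dE/dt) = (8.85×10^-12)(0.01142)(2.225×10^9) = 2.249×10^-4 A.
The field is uniform, so I_d,enc = I_d (r/R)² = (2.249×10^-4)(3.27/6.03)² = 6.61×10^-5 A.

6.61×10^-5 A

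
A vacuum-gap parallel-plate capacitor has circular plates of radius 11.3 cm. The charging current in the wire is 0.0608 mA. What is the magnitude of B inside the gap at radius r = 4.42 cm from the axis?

4.21×10^-11 T

By continuity the displacement current in the gap matches the conduction current: I_d = 6.08×10^-5 A.
For r < R the Ampère–Maxwell law gives B(2πr) = μ₀ I_d (r²/R²), so B = μ₀ I_d r/(2πR²) = (4π×10^-7)(6.08×10^-5)(0.0442)/(2π·0.113²) = 4.21×10^-11 T.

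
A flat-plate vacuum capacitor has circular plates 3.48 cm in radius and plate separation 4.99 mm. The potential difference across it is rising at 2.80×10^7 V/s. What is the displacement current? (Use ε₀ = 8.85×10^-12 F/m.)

1.89×10^-4 A

C = ε₀A/d = (8.85×10^-12)(3.805×10^-3)/(4.99×10^-3) = 6.748×10^-12 F.
I_d = C dV/dt = (6.748×10^-12)(2.80×10^7) = 1.89×10^-4 A.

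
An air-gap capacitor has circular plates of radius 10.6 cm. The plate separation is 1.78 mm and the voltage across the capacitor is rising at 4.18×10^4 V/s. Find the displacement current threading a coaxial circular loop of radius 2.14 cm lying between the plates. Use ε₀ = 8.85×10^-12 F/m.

dE/dt = (dV/dt)/d = 2.348×10^7 V/(m·s); I_d = ε₀(πR²)(dE/dt) = (8.85×10^-12)(0.03530)(2.348×10^7) = 7.335×10^-6 A.
The field is uniform, so I_d,enc = I_d (r/R)² = (7.335×10^-6)(2.14/10.6)² = 2.99×10^-7 A.

2.99×10^-7 A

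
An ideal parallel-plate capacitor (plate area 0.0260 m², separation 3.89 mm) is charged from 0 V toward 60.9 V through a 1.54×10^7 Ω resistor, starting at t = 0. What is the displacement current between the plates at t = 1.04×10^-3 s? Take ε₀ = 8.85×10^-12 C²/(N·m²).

C = ε₀A/d = (8.85×10^-12)(0.0260)/(3.89×10^-3) = 5.915×10^-11 F and τ = RC = 9.109×10^-4 s. I_d in the gap equals the RC charging current.
I_d(t) = (V₀/R) e^(−t/τ) = 3.955×10^-6 · e^(−1.142) = 1.26×10^-6 A.

1.26×10^-6 A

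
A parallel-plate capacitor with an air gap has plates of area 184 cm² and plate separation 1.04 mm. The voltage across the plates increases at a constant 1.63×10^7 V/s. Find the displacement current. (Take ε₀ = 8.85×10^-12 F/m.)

2.55×10^-3 A

E = V/d so dE/dt = (dV/dt)/d = 1.567×10^10 V/(m·s), and I_d = ε₀ A dE/dt = (8.85×10^-12)(0.0184)(1.567×10^10) = 2.55×10^-3 A.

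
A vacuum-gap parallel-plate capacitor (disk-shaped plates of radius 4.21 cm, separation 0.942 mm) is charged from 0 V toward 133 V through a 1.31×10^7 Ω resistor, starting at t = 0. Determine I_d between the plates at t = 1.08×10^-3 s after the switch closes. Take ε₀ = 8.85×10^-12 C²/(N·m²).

C = ε₀A/d = (8.85×10^-12)(5.568×10^-3)/(9.42×10^-4) = 5.231×10^-11 F, so τ = RC = 6.853×10^-4 s.
The conduction current is I(t) = (V₀/R) e^(−t/τ), and the displacement current between the plates equals it.
t/τ = 1.576; I_d = (133/1.31×10^7) · e^(−1.576) = (1.015×10^-5)(0.2068) = 2.10×10^-6 A.

2.10×10^-6 A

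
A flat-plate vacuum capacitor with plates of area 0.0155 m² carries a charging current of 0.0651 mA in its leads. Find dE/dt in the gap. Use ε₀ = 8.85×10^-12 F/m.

4.75×10^8 V/(m·s)

The displacement current between the plates equals the conduction current, I_d = 0.0651 mA.
Inverting I_d = ε₀ A dE/dt gives dE/dt = 6.51×10^-5 / (8.85×10^-12 · 0.0155) = 4.75×10^8 V/(m·s).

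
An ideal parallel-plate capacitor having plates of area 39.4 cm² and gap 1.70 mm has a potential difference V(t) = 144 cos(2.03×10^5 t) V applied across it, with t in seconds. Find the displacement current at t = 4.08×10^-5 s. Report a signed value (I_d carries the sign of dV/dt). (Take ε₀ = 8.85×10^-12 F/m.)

C = ε₀A/d = (8.85×10^-12)(3.94×10^-3)/(1.70×10^-3) = 2.051×10^-11 F. dV/dt = V₀ω·−sin(ωt); at ωt = 8.2824 rad this factor is -0.9096.
I_d = C dV/dt = (2.051×10^-11)(144)(2.03×10^5)(-0.9096) = -5.45×10^-4 A.

-5.45×10^-4 A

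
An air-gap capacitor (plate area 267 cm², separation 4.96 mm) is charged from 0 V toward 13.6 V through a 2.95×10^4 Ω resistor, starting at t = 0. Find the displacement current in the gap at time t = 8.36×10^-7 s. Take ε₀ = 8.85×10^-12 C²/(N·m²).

With C = ε₀A/d = (8.85×10^-12)(0.0267)/(4.96×10^-3) = 4.764×10^-11 F, the time constant is τ = RC = 1.405×10^-6 s, so t/τ = 0.5950 and e^(−t/τ) = 0.5516.
I_d = I_cond = (V₀/R) e^(−t/τ) = (4.610×10^-4)(0.5516) = 2.54×10^-4 A.

2.54×10^-4 A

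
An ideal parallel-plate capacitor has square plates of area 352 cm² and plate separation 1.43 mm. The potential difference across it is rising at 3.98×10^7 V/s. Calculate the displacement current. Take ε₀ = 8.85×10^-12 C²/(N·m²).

8.67×10^-3 A

The field between the plates is E = V/d, so dE/dt = (3.98×10^7)/(1.43×10^-3 m) = 2.783×10^10 V/(m·s).
I_d = ε₀ A (dE/dt) = (8.85×10^-12)(0.0352)(2.783×10^10) = 8.67×10^-3 A.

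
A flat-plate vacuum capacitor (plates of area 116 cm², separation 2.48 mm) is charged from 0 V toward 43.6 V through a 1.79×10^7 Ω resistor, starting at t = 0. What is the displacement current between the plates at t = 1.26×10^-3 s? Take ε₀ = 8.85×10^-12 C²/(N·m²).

4.45×10^-7 A

C = ε₀A/d = (8.85×10^-12)(0.0116)/(2.48×10^-3) = 4.140×10^-11 F, so τ = RC = 7.411×10^-4 s.
The conduction current is I(t) = (V₀/R) e^(−t/τ), and the displacement current between the plates equals it.
t/τ = 1.700; I_d = (43.6/1.79×10^7) · e^(−1.700) = (2.436×10^-6)(0.1827) = 4.45×10^-7 A.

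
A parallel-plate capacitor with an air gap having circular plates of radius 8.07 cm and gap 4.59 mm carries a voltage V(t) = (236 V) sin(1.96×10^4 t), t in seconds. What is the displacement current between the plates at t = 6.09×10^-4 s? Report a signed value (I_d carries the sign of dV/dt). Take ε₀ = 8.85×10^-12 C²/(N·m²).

1.47×10^-4 A

C = ε₀A/d = (8.85×10^-12)(0.02046)/(4.59×10^-3) = 3.945×10^-11 F. dV/dt = V₀ω·cos(ωt); at ωt = 11.9364 rad this factor is 0.8080.
I_d = C dV/dt = (3.945×10^-11)(236)(1.96×10^4)(0.8080) = 1.47×10^-4 A.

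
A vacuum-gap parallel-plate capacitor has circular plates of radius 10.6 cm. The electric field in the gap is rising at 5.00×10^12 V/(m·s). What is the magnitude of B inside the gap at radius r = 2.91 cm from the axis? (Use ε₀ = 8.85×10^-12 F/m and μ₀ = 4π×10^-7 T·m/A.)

8.09×10^-7 T

I_d = ε₀ dΦ_E/dt = ε₀ πR² (dE/dt) = (8.85×10^-12)(0.03530)(5.00×10^12) = 1.562 A through the full plate area.
For r < R the Ampère–Maxwell law gives B(2πr) = μ₀ I_d (r²/R²), so B = μ₀ I_d r/(2πR²) = (4π×10^-7)(1.562)(0.0291)/(2π·0.106²) = 8.09×10^-7 T.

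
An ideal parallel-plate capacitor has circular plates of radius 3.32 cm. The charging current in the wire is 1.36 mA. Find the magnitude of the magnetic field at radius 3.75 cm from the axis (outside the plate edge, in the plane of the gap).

7.25×10^-9 T

No conduction current crosses the gap, so I_d there equals the 1.36×10^-3 A in the leads.
With r > R the enclosed displacement current is the full I_d; B = μ₀ I_d / (2πr) = 7.25×10^-9 T.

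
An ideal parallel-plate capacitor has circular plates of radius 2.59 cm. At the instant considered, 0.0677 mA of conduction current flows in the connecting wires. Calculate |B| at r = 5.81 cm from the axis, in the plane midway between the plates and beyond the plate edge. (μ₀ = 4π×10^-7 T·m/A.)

2.33×10^-10 T

No conduction current crosses the gap, so I_d there equals the 6.77×10^-5 A in the leads.
Outside the plates the loop encloses all of I_d, so B·2πr = μ₀ I_d and B = 2.33×10^-10 T.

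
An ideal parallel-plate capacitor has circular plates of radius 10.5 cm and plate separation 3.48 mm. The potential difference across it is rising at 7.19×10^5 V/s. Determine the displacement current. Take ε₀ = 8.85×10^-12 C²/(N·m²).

6.33×10^-5 A

E = V/d so dE/dt = (dV/dt)/d = 2.066×10^8 V/(m·s), and I_d = ε₀ A dE/dt = (8.85×10^-12)(0.03464)(2.066×10^8) = 6.33×10^-5 A.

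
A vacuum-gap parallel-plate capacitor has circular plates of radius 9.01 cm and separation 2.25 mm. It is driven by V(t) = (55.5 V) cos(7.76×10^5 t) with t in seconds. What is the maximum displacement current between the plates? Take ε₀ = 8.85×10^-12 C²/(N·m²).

4.32×10^-3 A

C = ε₀A/d = (8.85×10^-12)(0.02550)/(2.25×10^-3) = 1.003×10^-10 F; ω = 7.76×10^5 rad/s.
I_d = C dV/dt, so |I_d|_max = C V₀ ω = (1.003×10^-10)(55.5)(7.76×10^5) = 4.32×10^-3 A.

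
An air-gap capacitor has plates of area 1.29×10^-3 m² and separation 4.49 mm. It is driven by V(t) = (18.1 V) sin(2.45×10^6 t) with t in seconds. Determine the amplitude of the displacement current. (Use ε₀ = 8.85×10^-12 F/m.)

(dE/dt)_max = V₀ω/d = 9.876×10^9 V/(m·s); ω = 2.45×10^6 rad/s.
I_d,max = ε₀ A (dE/dt)_max = (8.85×10^-12)(1.29×10^-3)(9.876×10^9) = 1.13×10^-4 A.

1.13×10^-4 A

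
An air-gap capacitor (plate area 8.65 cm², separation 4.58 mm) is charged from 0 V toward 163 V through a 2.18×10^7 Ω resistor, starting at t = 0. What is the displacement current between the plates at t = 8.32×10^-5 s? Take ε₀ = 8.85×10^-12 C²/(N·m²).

With C = ε₀A/d = (8.85×10^-12)(8.65×10^-4)/(4.58×10^-3) = 1.671×10^-12 F, the time constant is τ = RC = 3.643×10^-5 s, so t/τ = 2.284 and e^(−t/τ) = 0.1019.
I_d = I_cond = (V₀/R) e^(−t/τ) = (7.477×10^-6)(0.1019) = 7.62×10^-7 A.

7.62×10^-7 A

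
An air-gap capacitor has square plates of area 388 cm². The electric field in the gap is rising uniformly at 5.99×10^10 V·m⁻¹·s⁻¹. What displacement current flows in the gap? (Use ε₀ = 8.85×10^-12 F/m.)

I_d = ε₀ A (dE/dt) = (8.85×10^-12)(0.0388 m²)(5.99×10^10) = 0.0206 A.

0.0206 A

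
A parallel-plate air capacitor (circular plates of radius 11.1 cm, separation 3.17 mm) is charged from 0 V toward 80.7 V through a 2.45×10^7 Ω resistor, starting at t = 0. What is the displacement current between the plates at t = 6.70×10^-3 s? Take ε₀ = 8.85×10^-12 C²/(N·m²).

2.62×10^-7 A

C = ε₀A/d = (8.85×10^-12)(0.03871)/(3.17×10^-3) = 1.081×10^-10 F, so τ = RC = 2.648×10^-3 s.
The conduction current is I(t) = (V₀/R) e^(−t/τ), and the displacement current between the plates equals it.
t/τ = 2.530; I_d = (80.7/2.45×10^7) · e^(−2.530) = (3.294×10^-6)(0.07966) = 2.62×10^-7 A.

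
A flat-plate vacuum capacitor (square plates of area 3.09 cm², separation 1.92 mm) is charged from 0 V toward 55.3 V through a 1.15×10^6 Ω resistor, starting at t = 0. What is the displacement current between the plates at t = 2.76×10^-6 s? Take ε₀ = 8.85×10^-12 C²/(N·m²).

8.92×10^-6 A

C = ε₀A/d = (8.85×10^-12)(3.09×10^-4)/(1.92×10^-3) = 1.424×10^-12 F and τ = RC = 1.638×10^-6 s. I_d in the gap equals the RC charging current.
I_d(t) = (V₀/R) e^(−t/τ) = 4.809×10^-5 · e^(−1.685) = 8.92×10^-6 A.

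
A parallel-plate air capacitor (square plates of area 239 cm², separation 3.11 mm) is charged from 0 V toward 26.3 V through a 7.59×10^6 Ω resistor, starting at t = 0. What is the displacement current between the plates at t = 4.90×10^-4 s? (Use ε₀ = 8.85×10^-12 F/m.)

1.34×10^-6 A

With C = ε₀A/d = (8.85×10^-12)(0.0239)/(3.11×10^-3) = 6.801×10^-11 F, the time constant is τ = RC = 5.162×10^-4 s, so t/τ = 0.9492 and e^(−t/τ) = 0.3871.
I_d = I_cond = (V₀/R) e^(−t/τ) = (3.465×10^-6)(0.3871) = 1.34×10^-6 A.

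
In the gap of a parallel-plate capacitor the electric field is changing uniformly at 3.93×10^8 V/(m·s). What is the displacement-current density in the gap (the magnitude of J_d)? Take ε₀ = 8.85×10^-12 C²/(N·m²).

J_d = ε₀ ∂E/∂t, so J_d = 3.48×10^-3 A/m².

3.48×10^-3 A/m²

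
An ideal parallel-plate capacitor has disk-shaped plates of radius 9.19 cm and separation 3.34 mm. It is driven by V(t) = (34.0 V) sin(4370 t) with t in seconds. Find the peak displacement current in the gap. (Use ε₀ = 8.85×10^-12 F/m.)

1.04×10^-5 A

C = ε₀A/d = (8.85×10^-12)(0.02653)/(3.34×10^-3) = 7.030×10^-11 F; ω = 4370 rad/s.
I_d = C dV/dt, so |I_d|_max = C V₀ ω = (7.030×10^-11)(34.0)(4370) = 1.04×10^-5 A.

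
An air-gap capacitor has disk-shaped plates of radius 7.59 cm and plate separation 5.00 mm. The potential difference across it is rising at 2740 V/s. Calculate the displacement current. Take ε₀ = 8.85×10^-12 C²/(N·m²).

8.78×10^-8 A

E = V/d so dE/dt = (dV/dt)/d = 5.480×10^5 V/(m·s), and I_d = ε₀ A dE/dt = (8.85×10^-12)(0.01810)(5.480×10^5) = 8.78×10^-8 A.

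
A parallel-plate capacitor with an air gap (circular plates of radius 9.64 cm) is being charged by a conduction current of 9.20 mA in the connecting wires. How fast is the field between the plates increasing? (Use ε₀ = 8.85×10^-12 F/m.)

Charge continuity gives I_d = I = 9.20×10^-3 A between the plates.
Then dE/dt = I_d/(ε₀A) = 3.56×10^10 V/(m·s).

3.56×10^10 V/(m·s)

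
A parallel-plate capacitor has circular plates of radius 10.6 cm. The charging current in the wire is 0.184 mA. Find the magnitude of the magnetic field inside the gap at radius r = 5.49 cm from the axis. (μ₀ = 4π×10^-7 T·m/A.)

1.80×10^-10 T

Between the plates the displacement current equals the wire current: I_d = 0.184 mA = 1.84×10^-4 A.
∮B·dl = μ₀ I_d,enc with I_d,enc = I_d r²/R² = 4.936×10^-5 A; so B = μ₀ I_d,enc/(2πr) = 1.80×10^-10 T.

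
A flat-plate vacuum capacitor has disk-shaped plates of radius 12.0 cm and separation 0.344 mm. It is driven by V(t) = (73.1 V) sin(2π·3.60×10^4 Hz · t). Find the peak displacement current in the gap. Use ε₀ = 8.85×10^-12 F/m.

0.0192 A

The displacement current equals the conduction current C dV/dt, which peaks at C V₀ ω.
With C = ε₀A/d = (8.85×10^-12)(0.04524)/(3.44×10^-4) = 1.164×10^-9 F and ω = 2πf = 2.262×10^5 rad/s, I_d,max = (1.164×10^-9)(73.1)(2.262×10^5) = 0.0192 A.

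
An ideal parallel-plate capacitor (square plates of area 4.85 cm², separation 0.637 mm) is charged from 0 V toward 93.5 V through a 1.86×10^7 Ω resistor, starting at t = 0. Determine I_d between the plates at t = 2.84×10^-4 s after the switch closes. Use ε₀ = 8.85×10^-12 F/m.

5.21×10^-7 A

C = ε₀A/d = (8.85×10^-12)(4.85×10^-4)/(6.37×10^-4) = 6.738×10^-12 F, so τ = RC = 1.253×10^-4 s.
The conduction current is I(t) = (V₀/R) e^(−t/τ), and the displacement current between the plates equals it.
t/τ = 2.267; I_d = (93.5/1.86×10^7) · e^(−2.267) = (5.027×10^-6)(0.1036) = 5.21×10^-7 A.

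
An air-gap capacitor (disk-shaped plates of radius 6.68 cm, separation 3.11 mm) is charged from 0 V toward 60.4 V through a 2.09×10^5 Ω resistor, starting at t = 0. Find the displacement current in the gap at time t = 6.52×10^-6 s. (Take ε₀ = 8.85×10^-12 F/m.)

C = ε₀A/d = (8.85×10^-12)(0.01402)/(3.11×10^-3) = 3.990×10^-11 F, so τ = RC = 8.339×10^-6 s.
The conduction current is I(t) = (V₀/R) e^(−t/τ), and the displacement current between the plates equals it.
t/τ = 0.7819; I_d = (60.4/2.09×10^5) · e^(−0.7819) = (2.890×10^-4)(0.4575) = 1.32×10^-4 A.

1.32×10^-4 A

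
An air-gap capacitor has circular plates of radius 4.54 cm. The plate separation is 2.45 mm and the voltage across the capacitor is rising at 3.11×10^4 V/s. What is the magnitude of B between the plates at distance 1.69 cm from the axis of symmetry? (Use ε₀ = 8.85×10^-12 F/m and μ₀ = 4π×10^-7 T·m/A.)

1.19×10^-12 T

dE/dt = (dV/dt)/d = 1.269×10^7 V/(m·s); I_d = ε₀(πR²)(dE/dt) = (8.85×10^-12)(6.475×10^-3)(1.269×10^7) = 7.272×10^-7 A.
An Ampèrian loop of radius r encloses a fraction (r/R)² of I_d. Then B·2πr = μ₀ I_d (r/R)², giving B = μ₀ I_d r/(2πR²) = 1.19×10^-12 T.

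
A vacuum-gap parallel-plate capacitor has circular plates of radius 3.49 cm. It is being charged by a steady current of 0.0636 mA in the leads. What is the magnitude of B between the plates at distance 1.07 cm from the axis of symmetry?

By continuity the displacement current in the gap matches the conduction current: I_d = 6.36×10^-5 A.
For r < R the Ampère–Maxwell law gives B(2πr) = μ₀ I_d (r²/R²), so B = μ₀ I_d r/(2πR²) = (4π×10^-7)(6.36×10^-5)(0.0107)/(2π·0.0349²) = 1.12×10^-10 T.

1.12×10^-10 T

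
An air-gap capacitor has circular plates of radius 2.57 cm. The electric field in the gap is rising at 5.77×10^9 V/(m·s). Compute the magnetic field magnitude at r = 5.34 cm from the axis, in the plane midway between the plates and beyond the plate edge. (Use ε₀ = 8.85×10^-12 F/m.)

3.97×10^-10 T

I_d = ε₀ dΦ_E/dt = ε₀ πR² (dE/dt) = (8.85×10^-12)(2.075×10^-3)(5.77×10^9) = 1.060×10^-4 A through the full plate area.
For r ≥ R the full I_d is enclosed: B = μ₀ I_d/(2πr) = (4π×10^-7)(1.060×10^-4)/(2π·0.0534) = 3.97×10^-10 T.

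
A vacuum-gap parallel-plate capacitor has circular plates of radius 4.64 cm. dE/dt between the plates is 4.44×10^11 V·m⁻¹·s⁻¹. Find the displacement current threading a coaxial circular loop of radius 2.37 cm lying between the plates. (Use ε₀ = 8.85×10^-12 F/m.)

Total displacement current: I_d = ε₀(πR²)(dE/dt) = (8.85×10^-12)(6.764×10^-3)(4.44×10^11) = 0.02658 A.
Through an area πr² the displacement current is I_d·(πr²/πR²) = I_d (r/R)² = 6.93×10^-3 A.

6.93×10^-3 A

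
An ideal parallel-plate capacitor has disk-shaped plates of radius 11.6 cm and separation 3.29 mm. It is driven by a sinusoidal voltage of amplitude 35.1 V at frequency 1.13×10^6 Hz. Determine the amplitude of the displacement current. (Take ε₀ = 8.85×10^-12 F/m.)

The displacement current equals the conduction current C dV/dt, which peaks at C V₀ ω.
With C = ε₀A/d = (8.85×10^-12)(0.04227)/(3.29×10^-3) = 1.137×10^-10 F and ω = 2πf = 7.100×10^6 rad/s, I_d,max = (1.137×10^-10)(35.1)(7.100×10^6) = 0.0283 A.

0.0283 A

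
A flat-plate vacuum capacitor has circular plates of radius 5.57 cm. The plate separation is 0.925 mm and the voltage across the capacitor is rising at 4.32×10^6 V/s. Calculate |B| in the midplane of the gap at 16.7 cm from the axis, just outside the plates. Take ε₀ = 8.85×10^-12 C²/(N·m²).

4.82×10^-10 T

With E = V/d, dE/dt = 4.670×10^9 V/(m·s) and πR² = 9.747×10^-3 m², giving I_d = ε₀ πR² dE/dt = 4.028×10^-4 A.
For r ≥ R the full I_d is enclosed: B = μ₀ I_d/(2πr) = (4π×10^-7)(4.028×10^-4)/(2π·0.167) = 4.82×10^-10 T.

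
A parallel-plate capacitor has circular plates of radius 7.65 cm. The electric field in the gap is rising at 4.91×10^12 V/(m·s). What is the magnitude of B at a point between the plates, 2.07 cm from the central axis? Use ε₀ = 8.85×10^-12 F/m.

5.65×10^-7 T

Through the whole plate area (πR² = 0.01839 m²), I_d = ε₀ πR² dE/dt = 0.7991 A.
An Ampèrian loop of radius r encloses a fraction (r/R)² of I_d. Then B·2πr = μ₀ I_d (r/R)², giving B = μ₀ I_d r/(2πR²) = 5.65×10^-7 T.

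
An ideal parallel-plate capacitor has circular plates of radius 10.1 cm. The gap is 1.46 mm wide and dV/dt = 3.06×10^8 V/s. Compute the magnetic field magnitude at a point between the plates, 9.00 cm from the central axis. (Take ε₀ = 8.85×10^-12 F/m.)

1.05×10^-7 T

With E = V/d, dE/dt = 2.096×10^11 V/(m·s) and πR² = 0.03205 m², giving I_d = ε₀ πR² dE/dt = 0.05945 A.
An Ampèrian loop of radius r encloses a fraction (r/R)² of I_d. Then B·2πr = μ₀ I_d (r/R)², giving B = μ₀ I_d r/(2πR²) = 1.05×10^-7 T.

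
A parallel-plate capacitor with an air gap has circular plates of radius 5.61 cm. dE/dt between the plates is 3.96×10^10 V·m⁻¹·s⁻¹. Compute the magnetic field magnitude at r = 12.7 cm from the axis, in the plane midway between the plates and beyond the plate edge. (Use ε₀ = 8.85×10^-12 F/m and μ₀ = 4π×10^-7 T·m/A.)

I_d = ε₀ dΦ_E/dt = ε₀ πR² (dE/dt) = (8.85×10^-12)(9.887×10^-3)(3.96×10^10) = 3.465×10^-3 A through the full plate area.
Outside the plates the loop encloses all of I_d, so B·2πr = μ₀ I_d and B = 5.46×10^-9 T.

5.46×10^-9 T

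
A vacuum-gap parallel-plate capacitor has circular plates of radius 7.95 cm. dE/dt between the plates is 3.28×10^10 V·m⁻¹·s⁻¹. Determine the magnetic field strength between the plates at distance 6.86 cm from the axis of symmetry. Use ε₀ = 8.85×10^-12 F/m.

Total displacement current: I_d = ε₀(πR²)(dE/dt) = (8.85×10^-12)(0.01986)(3.28×10^10) = 5.765×10^-3 A.
For r < R the Ampère–Maxwell law gives B(2πr) = μ₀ I_d (r²/R²), so B = μ₀ I_d r/(2πR²) = (4π×10^-7)(5.765×10^-3)(0.0686)/(2π·0.0795²) = 1.25×10^-8 T.

1.25×10^-8 T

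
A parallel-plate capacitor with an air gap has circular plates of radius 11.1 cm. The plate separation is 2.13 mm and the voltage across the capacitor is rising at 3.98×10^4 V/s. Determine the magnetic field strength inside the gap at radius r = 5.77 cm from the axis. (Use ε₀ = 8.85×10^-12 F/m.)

dE/dt = (dV/dt)/d = 1.869×10^7 V/(m·s); I_d = ε₀(πR²)(dE/dt) = (8.85×10^-12)(0.03871)(1.869×10^7) = 6.403×10^-6 A.
For r < R the Ampère–Maxwell law gives B(2πr) = μ₀ I_d (r²/R²), so B = μ₀ I_d r/(2πR²) = (4π×10^-7)(6.403×10^-6)(0.0577)/(2π·0.111²) = 6.00×10^-12 T.

6.00×10^-12 T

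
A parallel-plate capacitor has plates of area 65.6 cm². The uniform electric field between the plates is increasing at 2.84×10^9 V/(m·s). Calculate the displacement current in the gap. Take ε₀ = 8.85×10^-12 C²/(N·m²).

I_d = ε₀ A (dE/dt) = (8.85×10^-12)(6.56×10^-3 m²)(2.84×10^9) = 1.65×10^-4 A.

1.65×10^-4 A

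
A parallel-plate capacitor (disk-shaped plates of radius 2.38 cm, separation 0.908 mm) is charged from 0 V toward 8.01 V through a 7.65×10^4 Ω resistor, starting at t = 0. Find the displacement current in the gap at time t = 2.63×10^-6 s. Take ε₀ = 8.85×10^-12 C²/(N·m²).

1.44×10^-5 A

C = ε₀A/d = (8.85×10^-12)(1.780×10^-3)/(9.08×10^-4) = 1.735×10^-11 F and τ = RC = 1.327×10^-6 s. I_d in the gap equals the RC charging current.
I_d(t) = (V₀/R) e^(−t/τ) = 1.047×10^-4 · e^(−1.982) = 1.44×10^-5 A.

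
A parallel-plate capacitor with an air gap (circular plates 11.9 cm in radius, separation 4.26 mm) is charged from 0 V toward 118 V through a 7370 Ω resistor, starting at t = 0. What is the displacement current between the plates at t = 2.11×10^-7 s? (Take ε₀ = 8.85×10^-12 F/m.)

With C = ε₀A/d = (8.85×10^-12)(0.04449)/(4.26×10^-3) = 9.243×10^-11 F, the time constant is τ = RC = 6.812×10^-7 s, so t/τ = 0.3097 and e^(−t/τ) = 0.7337.
I_d = I_cond = (V₀/R) e^(−t/τ) = (0.01601)(0.7337) = 0.0117 A.

0.0117 A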